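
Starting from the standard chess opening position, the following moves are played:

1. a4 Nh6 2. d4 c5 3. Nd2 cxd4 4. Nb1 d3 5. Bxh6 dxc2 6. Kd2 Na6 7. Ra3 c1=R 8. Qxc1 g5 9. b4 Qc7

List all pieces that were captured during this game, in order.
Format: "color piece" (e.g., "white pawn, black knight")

Tracking captures:
  cxd4: captured white pawn
  Bxh6: captured black knight
  dxc2: captured white pawn
  Qxc1: captured black rook

white pawn, black knight, white pawn, black rook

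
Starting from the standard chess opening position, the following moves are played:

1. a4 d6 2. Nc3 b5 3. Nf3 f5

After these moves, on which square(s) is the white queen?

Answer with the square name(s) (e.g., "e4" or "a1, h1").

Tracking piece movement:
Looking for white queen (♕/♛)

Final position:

  a b c d e f g h
  ─────────────────
8│♜ ♞ ♝ ♛ ♚ ♝ ♞ ♜│8
7│♟ · ♟ · ♟ · ♟ ♟│7
6│· · · ♟ · · · ·│6
5│· ♟ · · · ♟ · ·│5
4│♙ · · · · · · ·│4
3│· · ♘ · · ♘ · ·│3
2│· ♙ ♙ ♙ ♙ ♙ ♙ ♙│2
1│♖ · ♗ ♕ ♔ ♗ · ♖│1
  ─────────────────
  a b c d e f g h


d1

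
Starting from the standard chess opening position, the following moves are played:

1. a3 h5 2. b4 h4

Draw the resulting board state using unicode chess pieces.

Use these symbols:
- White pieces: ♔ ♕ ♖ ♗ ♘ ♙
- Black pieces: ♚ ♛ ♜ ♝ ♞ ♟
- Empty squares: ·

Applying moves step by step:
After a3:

♜ ♞ ♝ ♛ ♚ ♝ ♞ ♜
♟ ♟ ♟ ♟ ♟ ♟ ♟ ♟
· · · · · · · ·
· · · · · · · ·
· · · · · · · ·
♙ · · · · · · ·
· ♙ ♙ ♙ ♙ ♙ ♙ ♙
♖ ♘ ♗ ♕ ♔ ♗ ♘ ♖


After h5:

♜ ♞ ♝ ♛ ♚ ♝ ♞ ♜
♟ ♟ ♟ ♟ ♟ ♟ ♟ ·
· · · · · · · ·
· · · · · · · ♟
· · · · · · · ·
♙ · · · · · · ·
· ♙ ♙ ♙ ♙ ♙ ♙ ♙
♖ ♘ ♗ ♕ ♔ ♗ ♘ ♖


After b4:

♜ ♞ ♝ ♛ ♚ ♝ ♞ ♜
♟ ♟ ♟ ♟ ♟ ♟ ♟ ·
· · · · · · · ·
· · · · · · · ♟
· ♙ · · · · · ·
♙ · · · · · · ·
· · ♙ ♙ ♙ ♙ ♙ ♙
♖ ♘ ♗ ♕ ♔ ♗ ♘ ♖


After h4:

♜ ♞ ♝ ♛ ♚ ♝ ♞ ♜
♟ ♟ ♟ ♟ ♟ ♟ ♟ ·
· · · · · · · ·
· · · · · · · ·
· ♙ · · · · · ♟
♙ · · · · · · ·
· · ♙ ♙ ♙ ♙ ♙ ♙
♖ ♘ ♗ ♕ ♔ ♗ ♘ ♖



  a b c d e f g h
  ─────────────────
8│♜ ♞ ♝ ♛ ♚ ♝ ♞ ♜│8
7│♟ ♟ ♟ ♟ ♟ ♟ ♟ ·│7
6│· · · · · · · ·│6
5│· · · · · · · ·│5
4│· ♙ · · · · · ♟│4
3│♙ · · · · · · ·│3
2│· · ♙ ♙ ♙ ♙ ♙ ♙│2
1│♖ ♘ ♗ ♕ ♔ ♗ ♘ ♖│1
  ─────────────────
  a b c d e f g h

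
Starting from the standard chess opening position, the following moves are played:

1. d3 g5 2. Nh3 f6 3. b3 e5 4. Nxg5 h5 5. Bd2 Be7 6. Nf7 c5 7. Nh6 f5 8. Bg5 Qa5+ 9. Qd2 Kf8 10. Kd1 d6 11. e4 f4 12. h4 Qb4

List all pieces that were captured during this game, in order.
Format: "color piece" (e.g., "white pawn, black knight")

Tracking captures:
  Nxg5: captured black pawn

black pawn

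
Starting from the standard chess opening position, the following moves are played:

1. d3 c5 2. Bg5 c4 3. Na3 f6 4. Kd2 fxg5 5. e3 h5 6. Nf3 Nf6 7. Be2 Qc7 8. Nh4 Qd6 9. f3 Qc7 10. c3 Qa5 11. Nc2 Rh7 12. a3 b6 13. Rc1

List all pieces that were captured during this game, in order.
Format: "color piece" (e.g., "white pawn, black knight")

Tracking captures:
  fxg5: captured white bishop

white bishop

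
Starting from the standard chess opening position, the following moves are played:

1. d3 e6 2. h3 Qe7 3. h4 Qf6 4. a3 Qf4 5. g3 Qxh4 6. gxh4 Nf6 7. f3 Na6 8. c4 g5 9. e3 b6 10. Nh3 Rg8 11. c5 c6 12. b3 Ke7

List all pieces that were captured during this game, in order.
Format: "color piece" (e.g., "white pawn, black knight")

Tracking captures:
  Qxh4: captured white pawn
  gxh4: captured black queen

white pawn, black queen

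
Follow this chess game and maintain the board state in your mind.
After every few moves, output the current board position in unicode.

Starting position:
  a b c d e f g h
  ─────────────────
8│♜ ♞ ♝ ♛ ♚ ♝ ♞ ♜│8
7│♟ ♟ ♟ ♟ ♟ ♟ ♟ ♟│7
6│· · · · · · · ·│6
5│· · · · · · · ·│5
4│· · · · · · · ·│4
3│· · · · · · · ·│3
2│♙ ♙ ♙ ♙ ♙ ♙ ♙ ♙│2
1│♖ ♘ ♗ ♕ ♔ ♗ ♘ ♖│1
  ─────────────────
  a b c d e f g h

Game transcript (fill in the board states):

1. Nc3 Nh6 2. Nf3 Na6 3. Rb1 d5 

  a b c d e f g h
  ─────────────────
8│♜ · ♝ ♛ ♚ ♝ · ♜│8
7│♟ ♟ ♟ · ♟ ♟ ♟ ♟│7
6│♞ · · · · · · ♞│6
5│· · · ♟ · · · ·│5
4│· · · · · · · ·│4
3│· · ♘ · · ♘ · ·│3
2│♙ ♙ ♙ ♙ ♙ ♙ ♙ ♙│2
1│· ♖ ♗ ♕ ♔ ♗ · ♖│1
  ─────────────────
  a b c d e f g h

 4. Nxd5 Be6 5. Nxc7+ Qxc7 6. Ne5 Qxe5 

  a b c d e f g h
  ─────────────────
8│♜ · · · ♚ ♝ · ♜│8
7│♟ ♟ · · ♟ ♟ ♟ ♟│7
6│♞ · · · ♝ · · ♞│6
5│· · · · ♛ · · ·│5
4│· · · · · · · ·│4
3│· · · · · · · ·│3
2│♙ ♙ ♙ ♙ ♙ ♙ ♙ ♙│2
1│· ♖ ♗ ♕ ♔ ♗ · ♖│1
  ─────────────────
  a b c d e f g h

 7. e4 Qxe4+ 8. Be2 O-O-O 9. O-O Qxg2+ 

  a b c d e f g h
  ─────────────────
8│· · ♚ ♜ · ♝ · ♜│8
7│♟ ♟ · · ♟ ♟ ♟ ♟│7
6│♞ · · · ♝ · · ♞│6
5│· · · · · · · ·│5
4│· · · · · · · ·│4
3│· · · · · · · ·│3
2│♙ ♙ ♙ ♙ ♗ ♙ ♛ ♙│2
1│· ♖ ♗ ♕ · ♖ ♔ ·│1
  ─────────────────
  a b c d e f g h

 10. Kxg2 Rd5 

  a b c d e f g h
  ─────────────────
8│· · ♚ · · ♝ · ♜│8
7│♟ ♟ · · ♟ ♟ ♟ ♟│7
6│♞ · · · ♝ · · ♞│6
5│· · · ♜ · · · ·│5
4│· · · · · · · ·│4
3│· · · · · · · ·│3
2│♙ ♙ ♙ ♙ ♗ ♙ ♔ ♙│2
1│· ♖ ♗ ♕ · ♖ · ·│1
  ─────────────────
  a b c d e f g h


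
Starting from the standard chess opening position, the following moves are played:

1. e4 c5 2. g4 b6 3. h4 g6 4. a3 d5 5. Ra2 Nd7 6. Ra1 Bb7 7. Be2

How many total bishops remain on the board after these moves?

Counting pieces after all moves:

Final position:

  a b c d e f g h
  ─────────────────
8│♜ · · ♛ ♚ ♝ ♞ ♜│8
7│♟ ♝ · ♞ ♟ ♟ · ♟│7
6│· ♟ · · · · ♟ ·│6
5│· · ♟ ♟ · · · ·│5
4│· · · · ♙ · ♙ ♙│4
3│♙ · · · · · · ·│3
2│· ♙ ♙ ♙ ♗ ♙ · ·│2
1│♖ ♘ ♗ ♕ ♔ · ♘ ♖│1
  ─────────────────
  a b c d e f g h


4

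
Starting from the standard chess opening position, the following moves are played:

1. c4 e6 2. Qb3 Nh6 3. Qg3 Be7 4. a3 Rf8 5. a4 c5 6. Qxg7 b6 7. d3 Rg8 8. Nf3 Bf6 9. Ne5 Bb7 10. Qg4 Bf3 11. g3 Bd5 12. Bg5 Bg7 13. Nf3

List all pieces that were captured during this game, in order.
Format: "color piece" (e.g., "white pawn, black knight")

Tracking captures:
  Qxg7: captured black pawn

black pawn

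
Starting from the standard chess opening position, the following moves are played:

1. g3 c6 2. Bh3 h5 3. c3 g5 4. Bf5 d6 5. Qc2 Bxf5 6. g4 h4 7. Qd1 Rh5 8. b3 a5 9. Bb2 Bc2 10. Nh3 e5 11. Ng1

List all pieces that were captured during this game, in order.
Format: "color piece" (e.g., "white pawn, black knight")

Tracking captures:
  Bxf5: captured white bishop

white bishop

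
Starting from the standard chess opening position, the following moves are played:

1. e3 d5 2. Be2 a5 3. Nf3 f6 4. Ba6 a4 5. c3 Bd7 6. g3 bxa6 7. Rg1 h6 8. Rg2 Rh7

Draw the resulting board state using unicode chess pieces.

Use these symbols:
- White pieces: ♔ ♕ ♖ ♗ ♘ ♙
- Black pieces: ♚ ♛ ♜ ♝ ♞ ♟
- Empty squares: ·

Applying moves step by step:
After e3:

♜ ♞ ♝ ♛ ♚ ♝ ♞ ♜
♟ ♟ ♟ ♟ ♟ ♟ ♟ ♟
· · · · · · · ·
· · · · · · · ·
· · · · · · · ·
· · · · ♙ · · ·
♙ ♙ ♙ ♙ · ♙ ♙ ♙
♖ ♘ ♗ ♕ ♔ ♗ ♘ ♖


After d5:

♜ ♞ ♝ ♛ ♚ ♝ ♞ ♜
♟ ♟ ♟ · ♟ ♟ ♟ ♟
· · · · · · · ·
· · · ♟ · · · ·
· · · · · · · ·
· · · · ♙ · · ·
♙ ♙ ♙ ♙ · ♙ ♙ ♙
♖ ♘ ♗ ♕ ♔ ♗ ♘ ♖


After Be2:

♜ ♞ ♝ ♛ ♚ ♝ ♞ ♜
♟ ♟ ♟ · ♟ ♟ ♟ ♟
· · · · · · · ·
· · · ♟ · · · ·
· · · · · · · ·
· · · · ♙ · · ·
♙ ♙ ♙ ♙ ♗ ♙ ♙ ♙
♖ ♘ ♗ ♕ ♔ · ♘ ♖


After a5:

♜ ♞ ♝ ♛ ♚ ♝ ♞ ♜
· ♟ ♟ · ♟ ♟ ♟ ♟
· · · · · · · ·
♟ · · ♟ · · · ·
· · · · · · · ·
· · · · ♙ · · ·
♙ ♙ ♙ ♙ ♗ ♙ ♙ ♙
♖ ♘ ♗ ♕ ♔ · ♘ ♖


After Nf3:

♜ ♞ ♝ ♛ ♚ ♝ ♞ ♜
· ♟ ♟ · ♟ ♟ ♟ ♟
· · · · · · · ·
♟ · · ♟ · · · ·
· · · · · · · ·
· · · · ♙ ♘ · ·
♙ ♙ ♙ ♙ ♗ ♙ ♙ ♙
♖ ♘ ♗ ♕ ♔ · · ♖


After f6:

♜ ♞ ♝ ♛ ♚ ♝ ♞ ♜
· ♟ ♟ · ♟ · ♟ ♟
· · · · · ♟ · ·
♟ · · ♟ · · · ·
· · · · · · · ·
· · · · ♙ ♘ · ·
♙ ♙ ♙ ♙ ♗ ♙ ♙ ♙
♖ ♘ ♗ ♕ ♔ · · ♖


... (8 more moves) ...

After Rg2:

♜ ♞ · ♛ ♚ ♝ ♞ ♜
· · ♟ ♝ ♟ · ♟ ·
♟ · · · · ♟ · ♟
· · · ♟ · · · ·
♟ · · · · · · ·
· · ♙ · ♙ ♘ ♙ ·
♙ ♙ · ♙ · ♙ ♖ ♙
♖ ♘ ♗ ♕ ♔ · · ·


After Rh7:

♜ ♞ · ♛ ♚ ♝ ♞ ·
· · ♟ ♝ ♟ · ♟ ♜
♟ · · · · ♟ · ♟
· · · ♟ · · · ·
♟ · · · · · · ·
· · ♙ · ♙ ♘ ♙ ·
♙ ♙ · ♙ · ♙ ♖ ♙
♖ ♘ ♗ ♕ ♔ · · ·



  a b c d e f g h
  ─────────────────
8│♜ ♞ · ♛ ♚ ♝ ♞ ·│8
7│· · ♟ ♝ ♟ · ♟ ♜│7
6│♟ · · · · ♟ · ♟│6
5│· · · ♟ · · · ·│5
4│♟ · · · · · · ·│4
3│· · ♙ · ♙ ♘ ♙ ·│3
2│♙ ♙ · ♙ · ♙ ♖ ♙│2
1│♖ ♘ ♗ ♕ ♔ · · ·│1
  ─────────────────
  a b c d e f g h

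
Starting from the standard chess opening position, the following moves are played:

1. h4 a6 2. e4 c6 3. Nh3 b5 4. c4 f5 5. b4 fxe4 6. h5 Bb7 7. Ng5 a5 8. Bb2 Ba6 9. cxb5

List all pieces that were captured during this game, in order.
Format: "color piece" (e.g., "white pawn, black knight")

Tracking captures:
  fxe4: captured white pawn
  cxb5: captured black pawn

white pawn, black pawn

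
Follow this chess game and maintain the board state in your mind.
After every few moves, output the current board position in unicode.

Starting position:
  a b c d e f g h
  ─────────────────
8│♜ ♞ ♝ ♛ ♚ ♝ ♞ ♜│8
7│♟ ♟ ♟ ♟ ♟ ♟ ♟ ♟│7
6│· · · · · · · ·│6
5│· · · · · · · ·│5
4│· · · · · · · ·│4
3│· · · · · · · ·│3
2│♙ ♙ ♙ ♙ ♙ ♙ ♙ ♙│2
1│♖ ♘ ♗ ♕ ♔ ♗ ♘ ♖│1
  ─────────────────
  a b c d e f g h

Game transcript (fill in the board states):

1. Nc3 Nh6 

  a b c d e f g h
  ─────────────────
8│♜ ♞ ♝ ♛ ♚ ♝ · ♜│8
7│♟ ♟ ♟ ♟ ♟ ♟ ♟ ♟│7
6│· · · · · · · ♞│6
5│· · · · · · · ·│5
4│· · · · · · · ·│4
3│· · ♘ · · · · ·│3
2│♙ ♙ ♙ ♙ ♙ ♙ ♙ ♙│2
1│♖ · ♗ ♕ ♔ ♗ ♘ ♖│1
  ─────────────────
  a b c d e f g h

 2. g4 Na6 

  a b c d e f g h
  ─────────────────
8│♜ · ♝ ♛ ♚ ♝ · ♜│8
7│♟ ♟ ♟ ♟ ♟ ♟ ♟ ♟│7
6│♞ · · · · · · ♞│6
5│· · · · · · · ·│5
4│· · · · · · ♙ ·│4
3│· · ♘ · · · · ·│3
2│♙ ♙ ♙ ♙ ♙ ♙ · ♙│2
1│♖ · ♗ ♕ ♔ ♗ ♘ ♖│1
  ─────────────────
  a b c d e f g h

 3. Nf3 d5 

  a b c d e f g h
  ─────────────────
8│♜ · ♝ ♛ ♚ ♝ · ♜│8
7│♟ ♟ ♟ · ♟ ♟ ♟ ♟│7
6│♞ · · · · · · ♞│6
5│· · · ♟ · · · ·│5
4│· · · · · · ♙ ·│4
3│· · ♘ · · ♘ · ·│3
2│♙ ♙ ♙ ♙ ♙ ♙ · ♙│2
1│♖ · ♗ ♕ ♔ ♗ · ♖│1
  ─────────────────
  a b c d e f g h

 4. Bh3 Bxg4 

  a b c d e f g h
  ─────────────────
8│♜ · · ♛ ♚ ♝ · ♜│8
7│♟ ♟ ♟ · ♟ ♟ ♟ ♟│7
6│♞ · · · · · · ♞│6
5│· · · ♟ · · · ·│5
4│· · · · · · ♝ ·│4
3│· · ♘ · · ♘ · ♗│3
2│♙ ♙ ♙ ♙ ♙ ♙ · ♙│2
1│♖ · ♗ ♕ ♔ · · ♖│1
  ─────────────────
  a b c d e f g h

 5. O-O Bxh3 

  a b c d e f g h
  ─────────────────
8│♜ · · ♛ ♚ ♝ · ♜│8
7│♟ ♟ ♟ · ♟ ♟ ♟ ♟│7
6│♞ · · · · · · ♞│6
5│· · · ♟ · · · ·│5
4│· · · · · · · ·│4
3│· · ♘ · · ♘ · ♝│3
2│♙ ♙ ♙ ♙ ♙ ♙ · ♙│2
1│♖ · ♗ ♕ · ♖ ♔ ·│1
  ─────────────────
  a b c d e f g h



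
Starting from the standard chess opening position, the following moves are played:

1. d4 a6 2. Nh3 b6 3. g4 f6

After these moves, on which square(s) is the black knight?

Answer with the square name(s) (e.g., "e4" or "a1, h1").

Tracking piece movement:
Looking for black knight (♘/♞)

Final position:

  a b c d e f g h
  ─────────────────
8│♜ ♞ ♝ ♛ ♚ ♝ ♞ ♜│8
7│· · ♟ ♟ ♟ · ♟ ♟│7
6│♟ ♟ · · · ♟ · ·│6
5│· · · · · · · ·│5
4│· · · ♙ · · ♙ ·│4
3│· · · · · · · ♘│3
2│♙ ♙ ♙ · ♙ ♙ · ♙│2
1│♖ ♘ ♗ ♕ ♔ ♗ · ♖│1
  ─────────────────
  a b c d e f g h


b8, g8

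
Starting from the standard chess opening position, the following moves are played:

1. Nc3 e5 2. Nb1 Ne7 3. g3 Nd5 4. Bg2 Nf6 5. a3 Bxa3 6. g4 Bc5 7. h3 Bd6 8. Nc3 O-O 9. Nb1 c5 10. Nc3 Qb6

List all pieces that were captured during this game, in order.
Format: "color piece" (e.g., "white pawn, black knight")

Tracking captures:
  Bxa3: captured white pawn

white pawn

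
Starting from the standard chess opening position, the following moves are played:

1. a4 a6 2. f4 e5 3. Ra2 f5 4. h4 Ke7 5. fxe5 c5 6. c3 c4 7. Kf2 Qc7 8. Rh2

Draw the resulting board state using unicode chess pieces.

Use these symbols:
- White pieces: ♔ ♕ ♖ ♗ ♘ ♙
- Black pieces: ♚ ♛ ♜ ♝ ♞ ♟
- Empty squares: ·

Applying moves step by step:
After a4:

♜ ♞ ♝ ♛ ♚ ♝ ♞ ♜
♟ ♟ ♟ ♟ ♟ ♟ ♟ ♟
· · · · · · · ·
· · · · · · · ·
♙ · · · · · · ·
· · · · · · · ·
· ♙ ♙ ♙ ♙ ♙ ♙ ♙
♖ ♘ ♗ ♕ ♔ ♗ ♘ ♖


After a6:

♜ ♞ ♝ ♛ ♚ ♝ ♞ ♜
· ♟ ♟ ♟ ♟ ♟ ♟ ♟
♟ · · · · · · ·
· · · · · · · ·
♙ · · · · · · ·
· · · · · · · ·
· ♙ ♙ ♙ ♙ ♙ ♙ ♙
♖ ♘ ♗ ♕ ♔ ♗ ♘ ♖


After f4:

♜ ♞ ♝ ♛ ♚ ♝ ♞ ♜
· ♟ ♟ ♟ ♟ ♟ ♟ ♟
♟ · · · · · · ·
· · · · · · · ·
♙ · · · · ♙ · ·
· · · · · · · ·
· ♙ ♙ ♙ ♙ · ♙ ♙
♖ ♘ ♗ ♕ ♔ ♗ ♘ ♖


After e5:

♜ ♞ ♝ ♛ ♚ ♝ ♞ ♜
· ♟ ♟ ♟ · ♟ ♟ ♟
♟ · · · · · · ·
· · · · ♟ · · ·
♙ · · · · ♙ · ·
· · · · · · · ·
· ♙ ♙ ♙ ♙ · ♙ ♙
♖ ♘ ♗ ♕ ♔ ♗ ♘ ♖


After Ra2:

♜ ♞ ♝ ♛ ♚ ♝ ♞ ♜
· ♟ ♟ ♟ · ♟ ♟ ♟
♟ · · · · · · ·
· · · · ♟ · · ·
♙ · · · · ♙ · ·
· · · · · · · ·
♖ ♙ ♙ ♙ ♙ · ♙ ♙
· ♘ ♗ ♕ ♔ ♗ ♘ ♖


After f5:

♜ ♞ ♝ ♛ ♚ ♝ ♞ ♜
· ♟ ♟ ♟ · · ♟ ♟
♟ · · · · · · ·
· · · · ♟ ♟ · ·
♙ · · · · ♙ · ·
· · · · · · · ·
♖ ♙ ♙ ♙ ♙ · ♙ ♙
· ♘ ♗ ♕ ♔ ♗ ♘ ♖


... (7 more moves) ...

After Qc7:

♜ ♞ ♝ · · ♝ ♞ ♜
· ♟ ♛ ♟ ♚ · ♟ ♟
♟ · · · · · · ·
· · · · ♙ ♟ · ·
♙ · ♟ · · · · ♙
· · ♙ · · · · ·
♖ ♙ · ♙ ♙ ♔ ♙ ·
· ♘ ♗ ♕ · ♗ ♘ ♖


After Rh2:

♜ ♞ ♝ · · ♝ ♞ ♜
· ♟ ♛ ♟ ♚ · ♟ ♟
♟ · · · · · · ·
· · · · ♙ ♟ · ·
♙ · ♟ · · · · ♙
· · ♙ · · · · ·
♖ ♙ · ♙ ♙ ♔ ♙ ♖
· ♘ ♗ ♕ · ♗ ♘ ·



  a b c d e f g h
  ─────────────────
8│♜ ♞ ♝ · · ♝ ♞ ♜│8
7│· ♟ ♛ ♟ ♚ · ♟ ♟│7
6│♟ · · · · · · ·│6
5│· · · · ♙ ♟ · ·│5
4│♙ · ♟ · · · · ♙│4
3│· · ♙ · · · · ·│3
2│♖ ♙ · ♙ ♙ ♔ ♙ ♖│2
1│· ♘ ♗ ♕ · ♗ ♘ ·│1
  ─────────────────
  a b c d e f g h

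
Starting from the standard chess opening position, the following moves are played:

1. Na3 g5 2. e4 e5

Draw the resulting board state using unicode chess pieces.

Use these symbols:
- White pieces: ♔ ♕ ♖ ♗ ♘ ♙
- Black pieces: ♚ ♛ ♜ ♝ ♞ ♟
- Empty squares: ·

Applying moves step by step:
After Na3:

♜ ♞ ♝ ♛ ♚ ♝ ♞ ♜
♟ ♟ ♟ ♟ ♟ ♟ ♟ ♟
· · · · · · · ·
· · · · · · · ·
· · · · · · · ·
♘ · · · · · · ·
♙ ♙ ♙ ♙ ♙ ♙ ♙ ♙
♖ · ♗ ♕ ♔ ♗ ♘ ♖


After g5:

♜ ♞ ♝ ♛ ♚ ♝ ♞ ♜
♟ ♟ ♟ ♟ ♟ ♟ · ♟
· · · · · · · ·
· · · · · · ♟ ·
· · · · · · · ·
♘ · · · · · · ·
♙ ♙ ♙ ♙ ♙ ♙ ♙ ♙
♖ · ♗ ♕ ♔ ♗ ♘ ♖


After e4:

♜ ♞ ♝ ♛ ♚ ♝ ♞ ♜
♟ ♟ ♟ ♟ ♟ ♟ · ♟
· · · · · · · ·
· · · · · · ♟ ·
· · · · ♙ · · ·
♘ · · · · · · ·
♙ ♙ ♙ ♙ · ♙ ♙ ♙
♖ · ♗ ♕ ♔ ♗ ♘ ♖


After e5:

♜ ♞ ♝ ♛ ♚ ♝ ♞ ♜
♟ ♟ ♟ ♟ · ♟ · ♟
· · · · · · · ·
· · · · ♟ · ♟ ·
· · · · ♙ · · ·
♘ · · · · · · ·
♙ ♙ ♙ ♙ · ♙ ♙ ♙
♖ · ♗ ♕ ♔ ♗ ♘ ♖



  a b c d e f g h
  ─────────────────
8│♜ ♞ ♝ ♛ ♚ ♝ ♞ ♜│8
7│♟ ♟ ♟ ♟ · ♟ · ♟│7
6│· · · · · · · ·│6
5│· · · · ♟ · ♟ ·│5
4│· · · · ♙ · · ·│4
3│♘ · · · · · · ·│3
2│♙ ♙ ♙ ♙ · ♙ ♙ ♙│2
1│♖ · ♗ ♕ ♔ ♗ ♘ ♖│1
  ─────────────────
  a b c d e f g h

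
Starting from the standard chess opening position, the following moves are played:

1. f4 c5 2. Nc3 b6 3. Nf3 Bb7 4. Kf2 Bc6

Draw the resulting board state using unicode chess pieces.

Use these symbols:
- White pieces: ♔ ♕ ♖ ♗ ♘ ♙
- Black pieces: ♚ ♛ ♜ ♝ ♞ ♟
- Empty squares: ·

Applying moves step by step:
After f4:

♜ ♞ ♝ ♛ ♚ ♝ ♞ ♜
♟ ♟ ♟ ♟ ♟ ♟ ♟ ♟
· · · · · · · ·
· · · · · · · ·
· · · · · ♙ · ·
· · · · · · · ·
♙ ♙ ♙ ♙ ♙ · ♙ ♙
♖ ♘ ♗ ♕ ♔ ♗ ♘ ♖


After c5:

♜ ♞ ♝ ♛ ♚ ♝ ♞ ♜
♟ ♟ · ♟ ♟ ♟ ♟ ♟
· · · · · · · ·
· · ♟ · · · · ·
· · · · · ♙ · ·
· · · · · · · ·
♙ ♙ ♙ ♙ ♙ · ♙ ♙
♖ ♘ ♗ ♕ ♔ ♗ ♘ ♖


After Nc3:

♜ ♞ ♝ ♛ ♚ ♝ ♞ ♜
♟ ♟ · ♟ ♟ ♟ ♟ ♟
· · · · · · · ·
· · ♟ · · · · ·
· · · · · ♙ · ·
· · ♘ · · · · ·
♙ ♙ ♙ ♙ ♙ · ♙ ♙
♖ · ♗ ♕ ♔ ♗ ♘ ♖


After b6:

♜ ♞ ♝ ♛ ♚ ♝ ♞ ♜
♟ · · ♟ ♟ ♟ ♟ ♟
· ♟ · · · · · ·
· · ♟ · · · · ·
· · · · · ♙ · ·
· · ♘ · · · · ·
♙ ♙ ♙ ♙ ♙ · ♙ ♙
♖ · ♗ ♕ ♔ ♗ ♘ ♖


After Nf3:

♜ ♞ ♝ ♛ ♚ ♝ ♞ ♜
♟ · · ♟ ♟ ♟ ♟ ♟
· ♟ · · · · · ·
· · ♟ · · · · ·
· · · · · ♙ · ·
· · ♘ · · ♘ · ·
♙ ♙ ♙ ♙ ♙ · ♙ ♙
♖ · ♗ ♕ ♔ ♗ · ♖


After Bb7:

♜ ♞ · ♛ ♚ ♝ ♞ ♜
♟ ♝ · ♟ ♟ ♟ ♟ ♟
· ♟ · · · · · ·
· · ♟ · · · · ·
· · · · · ♙ · ·
· · ♘ · · ♘ · ·
♙ ♙ ♙ ♙ ♙ · ♙ ♙
♖ · ♗ ♕ ♔ ♗ · ♖


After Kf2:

♜ ♞ · ♛ ♚ ♝ ♞ ♜
♟ ♝ · ♟ ♟ ♟ ♟ ♟
· ♟ · · · · · ·
· · ♟ · · · · ·
· · · · · ♙ · ·
· · ♘ · · ♘ · ·
♙ ♙ ♙ ♙ ♙ ♔ ♙ ♙
♖ · ♗ ♕ · ♗ · ♖


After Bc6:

♜ ♞ · ♛ ♚ ♝ ♞ ♜
♟ · · ♟ ♟ ♟ ♟ ♟
· ♟ ♝ · · · · ·
· · ♟ · · · · ·
· · · · · ♙ · ·
· · ♘ · · ♘ · ·
♙ ♙ ♙ ♙ ♙ ♔ ♙ ♙
♖ · ♗ ♕ · ♗ · ♖



  a b c d e f g h
  ─────────────────
8│♜ ♞ · ♛ ♚ ♝ ♞ ♜│8
7│♟ · · ♟ ♟ ♟ ♟ ♟│7
6│· ♟ ♝ · · · · ·│6
5│· · ♟ · · · · ·│5
4│· · · · · ♙ · ·│4
3│· · ♘ · · ♘ · ·│3
2│♙ ♙ ♙ ♙ ♙ ♔ ♙ ♙│2
1│♖ · ♗ ♕ · ♗ · ♖│1
  ─────────────────
  a b c d e f g h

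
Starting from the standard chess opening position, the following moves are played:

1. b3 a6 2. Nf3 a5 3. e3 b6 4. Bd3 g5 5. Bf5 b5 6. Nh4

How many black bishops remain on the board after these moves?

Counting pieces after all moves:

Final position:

  a b c d e f g h
  ─────────────────
8│♜ ♞ ♝ ♛ ♚ ♝ ♞ ♜│8
7│· · ♟ ♟ ♟ ♟ · ♟│7
6│· · · · · · · ·│6
5│♟ ♟ · · · ♗ ♟ ·│5
4│· · · · · · · ♘│4
3│· ♙ · · ♙ · · ·│3
2│♙ · ♙ ♙ · ♙ ♙ ♙│2
1│♖ ♘ ♗ ♕ ♔ · · ♖│1
  ─────────────────
  a b c d e f g h


2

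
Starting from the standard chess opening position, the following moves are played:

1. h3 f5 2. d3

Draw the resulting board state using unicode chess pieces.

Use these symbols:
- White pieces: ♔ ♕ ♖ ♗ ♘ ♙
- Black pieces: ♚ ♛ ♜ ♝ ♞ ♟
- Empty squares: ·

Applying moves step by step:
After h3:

♜ ♞ ♝ ♛ ♚ ♝ ♞ ♜
♟ ♟ ♟ ♟ ♟ ♟ ♟ ♟
· · · · · · · ·
· · · · · · · ·
· · · · · · · ·
· · · · · · · ♙
♙ ♙ ♙ ♙ ♙ ♙ ♙ ·
♖ ♘ ♗ ♕ ♔ ♗ ♘ ♖


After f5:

♜ ♞ ♝ ♛ ♚ ♝ ♞ ♜
♟ ♟ ♟ ♟ ♟ · ♟ ♟
· · · · · · · ·
· · · · · ♟ · ·
· · · · · · · ·
· · · · · · · ♙
♙ ♙ ♙ ♙ ♙ ♙ ♙ ·
♖ ♘ ♗ ♕ ♔ ♗ ♘ ♖


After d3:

♜ ♞ ♝ ♛ ♚ ♝ ♞ ♜
♟ ♟ ♟ ♟ ♟ · ♟ ♟
· · · · · · · ·
· · · · · ♟ · ·
· · · · · · · ·
· · · ♙ · · · ♙
♙ ♙ ♙ · ♙ ♙ ♙ ·
♖ ♘ ♗ ♕ ♔ ♗ ♘ ♖



  a b c d e f g h
  ─────────────────
8│♜ ♞ ♝ ♛ ♚ ♝ ♞ ♜│8
7│♟ ♟ ♟ ♟ ♟ · ♟ ♟│7
6│· · · · · · · ·│6
5│· · · · · ♟ · ·│5
4│· · · · · · · ·│4
3│· · · ♙ · · · ♙│3
2│♙ ♙ ♙ · ♙ ♙ ♙ ·│2
1│♖ ♘ ♗ ♕ ♔ ♗ ♘ ♖│1
  ─────────────────
  a b c d e f g h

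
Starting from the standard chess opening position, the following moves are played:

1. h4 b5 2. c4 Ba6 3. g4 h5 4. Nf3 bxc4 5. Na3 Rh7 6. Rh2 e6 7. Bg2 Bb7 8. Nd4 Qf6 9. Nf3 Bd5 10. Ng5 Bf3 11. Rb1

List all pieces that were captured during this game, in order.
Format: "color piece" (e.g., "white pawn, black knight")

Tracking captures:
  bxc4: captured white pawn

white pawn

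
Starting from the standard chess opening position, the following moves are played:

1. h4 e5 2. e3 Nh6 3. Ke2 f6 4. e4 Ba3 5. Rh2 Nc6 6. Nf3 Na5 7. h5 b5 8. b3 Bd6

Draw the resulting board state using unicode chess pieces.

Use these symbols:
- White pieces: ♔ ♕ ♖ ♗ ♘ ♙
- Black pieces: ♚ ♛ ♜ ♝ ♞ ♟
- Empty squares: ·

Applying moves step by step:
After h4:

♜ ♞ ♝ ♛ ♚ ♝ ♞ ♜
♟ ♟ ♟ ♟ ♟ ♟ ♟ ♟
· · · · · · · ·
· · · · · · · ·
· · · · · · · ♙
· · · · · · · ·
♙ ♙ ♙ ♙ ♙ ♙ ♙ ·
♖ ♘ ♗ ♕ ♔ ♗ ♘ ♖


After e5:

♜ ♞ ♝ ♛ ♚ ♝ ♞ ♜
♟ ♟ ♟ ♟ · ♟ ♟ ♟
· · · · · · · ·
· · · · ♟ · · ·
· · · · · · · ♙
· · · · · · · ·
♙ ♙ ♙ ♙ ♙ ♙ ♙ ·
♖ ♘ ♗ ♕ ♔ ♗ ♘ ♖


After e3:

♜ ♞ ♝ ♛ ♚ ♝ ♞ ♜
♟ ♟ ♟ ♟ · ♟ ♟ ♟
· · · · · · · ·
· · · · ♟ · · ·
· · · · · · · ♙
· · · · ♙ · · ·
♙ ♙ ♙ ♙ · ♙ ♙ ·
♖ ♘ ♗ ♕ ♔ ♗ ♘ ♖


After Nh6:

♜ ♞ ♝ ♛ ♚ ♝ · ♜
♟ ♟ ♟ ♟ · ♟ ♟ ♟
· · · · · · · ♞
· · · · ♟ · · ·
· · · · · · · ♙
· · · · ♙ · · ·
♙ ♙ ♙ ♙ · ♙ ♙ ·
♖ ♘ ♗ ♕ ♔ ♗ ♘ ♖


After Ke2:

♜ ♞ ♝ ♛ ♚ ♝ · ♜
♟ ♟ ♟ ♟ · ♟ ♟ ♟
· · · · · · · ♞
· · · · ♟ · · ·
· · · · · · · ♙
· · · · ♙ · · ·
♙ ♙ ♙ ♙ ♔ ♙ ♙ ·
♖ ♘ ♗ ♕ · ♗ ♘ ♖


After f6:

♜ ♞ ♝ ♛ ♚ ♝ · ♜
♟ ♟ ♟ ♟ · · ♟ ♟
· · · · · ♟ · ♞
· · · · ♟ · · ·
· · · · · · · ♙
· · · · ♙ · · ·
♙ ♙ ♙ ♙ ♔ ♙ ♙ ·
♖ ♘ ♗ ♕ · ♗ ♘ ♖


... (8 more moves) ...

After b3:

♜ · ♝ ♛ ♚ · · ♜
♟ · ♟ ♟ · · ♟ ♟
· · · · · ♟ · ♞
♞ ♟ · · ♟ · · ♙
· · · · ♙ · · ·
♝ ♙ · · · ♘ · ·
♙ · ♙ ♙ ♔ ♙ ♙ ♖
♖ ♘ ♗ ♕ · ♗ · ·


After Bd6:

♜ · ♝ ♛ ♚ · · ♜
♟ · ♟ ♟ · · ♟ ♟
· · · ♝ · ♟ · ♞
♞ ♟ · · ♟ · · ♙
· · · · ♙ · · ·
· ♙ · · · ♘ · ·
♙ · ♙ ♙ ♔ ♙ ♙ ♖
♖ ♘ ♗ ♕ · ♗ · ·



  a b c d e f g h
  ─────────────────
8│♜ · ♝ ♛ ♚ · · ♜│8
7│♟ · ♟ ♟ · · ♟ ♟│7
6│· · · ♝ · ♟ · ♞│6
5│♞ ♟ · · ♟ · · ♙│5
4│· · · · ♙ · · ·│4
3│· ♙ · · · ♘ · ·│3
2│♙ · ♙ ♙ ♔ ♙ ♙ ♖│2
1│♖ ♘ ♗ ♕ · ♗ · ·│1
  ─────────────────
  a b c d e f g h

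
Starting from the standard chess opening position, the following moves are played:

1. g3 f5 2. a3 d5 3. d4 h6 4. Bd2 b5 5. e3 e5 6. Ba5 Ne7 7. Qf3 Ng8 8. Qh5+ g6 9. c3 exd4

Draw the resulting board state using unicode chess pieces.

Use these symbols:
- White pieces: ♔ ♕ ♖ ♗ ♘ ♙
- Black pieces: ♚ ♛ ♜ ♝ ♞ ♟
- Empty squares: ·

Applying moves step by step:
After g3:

♜ ♞ ♝ ♛ ♚ ♝ ♞ ♜
♟ ♟ ♟ ♟ ♟ ♟ ♟ ♟
· · · · · · · ·
· · · · · · · ·
· · · · · · · ·
· · · · · · ♙ ·
♙ ♙ ♙ ♙ ♙ ♙ · ♙
♖ ♘ ♗ ♕ ♔ ♗ ♘ ♖


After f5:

♜ ♞ ♝ ♛ ♚ ♝ ♞ ♜
♟ ♟ ♟ ♟ ♟ · ♟ ♟
· · · · · · · ·
· · · · · ♟ · ·
· · · · · · · ·
· · · · · · ♙ ·
♙ ♙ ♙ ♙ ♙ ♙ · ♙
♖ ♘ ♗ ♕ ♔ ♗ ♘ ♖


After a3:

♜ ♞ ♝ ♛ ♚ ♝ ♞ ♜
♟ ♟ ♟ ♟ ♟ · ♟ ♟
· · · · · · · ·
· · · · · ♟ · ·
· · · · · · · ·
♙ · · · · · ♙ ·
· ♙ ♙ ♙ ♙ ♙ · ♙
♖ ♘ ♗ ♕ ♔ ♗ ♘ ♖


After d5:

♜ ♞ ♝ ♛ ♚ ♝ ♞ ♜
♟ ♟ ♟ · ♟ · ♟ ♟
· · · · · · · ·
· · · ♟ · ♟ · ·
· · · · · · · ·
♙ · · · · · ♙ ·
· ♙ ♙ ♙ ♙ ♙ · ♙
♖ ♘ ♗ ♕ ♔ ♗ ♘ ♖


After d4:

♜ ♞ ♝ ♛ ♚ ♝ ♞ ♜
♟ ♟ ♟ · ♟ · ♟ ♟
· · · · · · · ·
· · · ♟ · ♟ · ·
· · · ♙ · · · ·
♙ · · · · · ♙ ·
· ♙ ♙ · ♙ ♙ · ♙
♖ ♘ ♗ ♕ ♔ ♗ ♘ ♖


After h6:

♜ ♞ ♝ ♛ ♚ ♝ ♞ ♜
♟ ♟ ♟ · ♟ · ♟ ·
· · · · · · · ♟
· · · ♟ · ♟ · ·
· · · ♙ · · · ·
♙ · · · · · ♙ ·
· ♙ ♙ · ♙ ♙ · ♙
♖ ♘ ♗ ♕ ♔ ♗ ♘ ♖


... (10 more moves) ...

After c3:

♜ ♞ ♝ ♛ ♚ ♝ ♞ ♜
♟ · ♟ · · · · ·
· · · · · · ♟ ♟
♗ ♟ · ♟ ♟ ♟ · ♕
· · · ♙ · · · ·
♙ · ♙ · ♙ · ♙ ·
· ♙ · · · ♙ · ♙
♖ ♘ · · ♔ ♗ ♘ ♖


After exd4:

♜ ♞ ♝ ♛ ♚ ♝ ♞ ♜
♟ · ♟ · · · · ·
· · · · · · ♟ ♟
♗ ♟ · ♟ · ♟ · ♕
· · · ♟ · · · ·
♙ · ♙ · ♙ · ♙ ·
· ♙ · · · ♙ · ♙
♖ ♘ · · ♔ ♗ ♘ ♖



  a b c d e f g h
  ─────────────────
8│♜ ♞ ♝ ♛ ♚ ♝ ♞ ♜│8
7│♟ · ♟ · · · · ·│7
6│· · · · · · ♟ ♟│6
5│♗ ♟ · ♟ · ♟ · ♕│5
4│· · · ♟ · · · ·│4
3│♙ · ♙ · ♙ · ♙ ·│3
2│· ♙ · · · ♙ · ♙│2
1│♖ ♘ · · ♔ ♗ ♘ ♖│1
  ─────────────────
  a b c d e f g h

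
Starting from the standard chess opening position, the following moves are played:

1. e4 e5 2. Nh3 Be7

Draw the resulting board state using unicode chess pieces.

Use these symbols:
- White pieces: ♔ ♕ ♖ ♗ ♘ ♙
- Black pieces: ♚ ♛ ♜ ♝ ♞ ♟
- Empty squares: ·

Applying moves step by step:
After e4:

♜ ♞ ♝ ♛ ♚ ♝ ♞ ♜
♟ ♟ ♟ ♟ ♟ ♟ ♟ ♟
· · · · · · · ·
· · · · · · · ·
· · · · ♙ · · ·
· · · · · · · ·
♙ ♙ ♙ ♙ · ♙ ♙ ♙
♖ ♘ ♗ ♕ ♔ ♗ ♘ ♖


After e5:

♜ ♞ ♝ ♛ ♚ ♝ ♞ ♜
♟ ♟ ♟ ♟ · ♟ ♟ ♟
· · · · · · · ·
· · · · ♟ · · ·
· · · · ♙ · · ·
· · · · · · · ·
♙ ♙ ♙ ♙ · ♙ ♙ ♙
♖ ♘ ♗ ♕ ♔ ♗ ♘ ♖


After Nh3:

♜ ♞ ♝ ♛ ♚ ♝ ♞ ♜
♟ ♟ ♟ ♟ · ♟ ♟ ♟
· · · · · · · ·
· · · · ♟ · · ·
· · · · ♙ · · ·
· · · · · · · ♘
♙ ♙ ♙ ♙ · ♙ ♙ ♙
♖ ♘ ♗ ♕ ♔ ♗ · ♖


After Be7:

♜ ♞ ♝ ♛ ♚ · ♞ ♜
♟ ♟ ♟ ♟ ♝ ♟ ♟ ♟
· · · · · · · ·
· · · · ♟ · · ·
· · · · ♙ · · ·
· · · · · · · ♘
♙ ♙ ♙ ♙ · ♙ ♙ ♙
♖ ♘ ♗ ♕ ♔ ♗ · ♖



  a b c d e f g h
  ─────────────────
8│♜ ♞ ♝ ♛ ♚ · ♞ ♜│8
7│♟ ♟ ♟ ♟ ♝ ♟ ♟ ♟│7
6│· · · · · · · ·│6
5│· · · · ♟ · · ·│5
4│· · · · ♙ · · ·│4
3│· · · · · · · ♘│3
2│♙ ♙ ♙ ♙ · ♙ ♙ ♙│2
1│♖ ♘ ♗ ♕ ♔ ♗ · ♖│1
  ─────────────────
  a b c d e f g h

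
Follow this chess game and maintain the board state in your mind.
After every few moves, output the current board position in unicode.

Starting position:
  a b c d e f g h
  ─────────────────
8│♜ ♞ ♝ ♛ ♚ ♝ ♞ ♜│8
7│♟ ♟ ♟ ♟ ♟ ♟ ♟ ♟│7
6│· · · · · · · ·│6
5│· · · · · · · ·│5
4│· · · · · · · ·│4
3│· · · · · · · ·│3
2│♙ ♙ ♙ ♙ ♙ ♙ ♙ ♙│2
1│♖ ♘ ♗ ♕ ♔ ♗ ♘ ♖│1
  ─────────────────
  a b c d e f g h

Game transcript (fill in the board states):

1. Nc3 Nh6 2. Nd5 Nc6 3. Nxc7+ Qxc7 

  a b c d e f g h
  ─────────────────
8│♜ · ♝ · ♚ ♝ · ♜│8
7│♟ ♟ ♛ ♟ ♟ ♟ ♟ ♟│7
6│· · ♞ · · · · ♞│6
5│· · · · · · · ·│5
4│· · · · · · · ·│4
3│· · · · · · · ·│3
2│♙ ♙ ♙ ♙ ♙ ♙ ♙ ♙│2
1│♖ · ♗ ♕ ♔ ♗ ♘ ♖│1
  ─────────────────
  a b c d e f g h

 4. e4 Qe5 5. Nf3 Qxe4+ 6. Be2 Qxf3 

  a b c d e f g h
  ─────────────────
8│♜ · ♝ · ♚ ♝ · ♜│8
7│♟ ♟ · ♟ ♟ ♟ ♟ ♟│7
6│· · ♞ · · · · ♞│6
5│· · · · · · · ·│5
4│· · · · · · · ·│4
3│· · · · · ♛ · ·│3
2│♙ ♙ ♙ ♙ ♗ ♙ ♙ ♙│2
1│♖ · ♗ ♕ ♔ · · ♖│1
  ─────────────────
  a b c d e f g h

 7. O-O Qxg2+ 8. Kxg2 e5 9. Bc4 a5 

  a b c d e f g h
  ─────────────────
8│♜ · ♝ · ♚ ♝ · ♜│8
7│· ♟ · ♟ · ♟ ♟ ♟│7
6│· · ♞ · · · · ♞│6
5│♟ · · · ♟ · · ·│5
4│· · ♗ · · · · ·│4
3│· · · · · · · ·│3
2│♙ ♙ ♙ ♙ · ♙ ♔ ♙│2
1│♖ · ♗ ♕ · ♖ · ·│1
  ─────────────────
  a b c d e f g h

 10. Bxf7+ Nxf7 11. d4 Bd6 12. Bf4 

  a b c d e f g h
  ─────────────────
8│♜ · ♝ · ♚ · · ♜│8
7│· ♟ · ♟ · ♞ ♟ ♟│7
6│· · ♞ ♝ · · · ·│6
5│♟ · · · ♟ · · ·│5
4│· · · ♙ · ♗ · ·│4
3│· · · · · · · ·│3
2│♙ ♙ ♙ · · ♙ ♔ ♙│2
1│♖ · · ♕ · ♖ · ·│1
  ─────────────────
  a b c d e f g h


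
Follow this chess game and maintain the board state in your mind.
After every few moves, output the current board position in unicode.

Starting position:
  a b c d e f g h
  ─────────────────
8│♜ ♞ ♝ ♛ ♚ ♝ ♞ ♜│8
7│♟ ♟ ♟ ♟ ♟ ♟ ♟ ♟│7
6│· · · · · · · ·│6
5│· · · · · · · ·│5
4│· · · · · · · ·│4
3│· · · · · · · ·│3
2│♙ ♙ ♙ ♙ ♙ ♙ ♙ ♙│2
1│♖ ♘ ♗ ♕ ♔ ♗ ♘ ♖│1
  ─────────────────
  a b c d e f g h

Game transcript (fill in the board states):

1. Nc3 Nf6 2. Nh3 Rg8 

  a b c d e f g h
  ─────────────────
8│♜ ♞ ♝ ♛ ♚ ♝ ♜ ·│8
7│♟ ♟ ♟ ♟ ♟ ♟ ♟ ♟│7
6│· · · · · ♞ · ·│6
5│· · · · · · · ·│5
4│· · · · · · · ·│4
3│· · ♘ · · · · ♘│3
2│♙ ♙ ♙ ♙ ♙ ♙ ♙ ♙│2
1│♖ · ♗ ♕ ♔ ♗ · ♖│1
  ─────────────────
  a b c d e f g h

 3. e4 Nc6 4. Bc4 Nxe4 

  a b c d e f g h
  ─────────────────
8│♜ · ♝ ♛ ♚ ♝ ♜ ·│8
7│♟ ♟ ♟ ♟ ♟ ♟ ♟ ♟│7
6│· · ♞ · · · · ·│6
5│· · · · · · · ·│5
4│· · ♗ · ♞ · · ·│4
3│· · ♘ · · · · ♘│3
2│♙ ♙ ♙ ♙ · ♙ ♙ ♙│2
1│♖ · ♗ ♕ ♔ · · ♖│1
  ─────────────────
  a b c d e f g h

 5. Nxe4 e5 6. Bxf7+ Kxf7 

  a b c d e f g h
  ─────────────────
8│♜ · ♝ ♛ · ♝ ♜ ·│8
7│♟ ♟ ♟ ♟ · ♚ ♟ ♟│7
6│· · ♞ · · · · ·│6
5│· · · · ♟ · · ·│5
4│· · · · ♘ · · ·│4
3│· · · · · · · ♘│3
2│♙ ♙ ♙ ♙ · ♙ ♙ ♙│2
1│♖ · ♗ ♕ ♔ · · ♖│1
  ─────────────────
  a b c d e f g h

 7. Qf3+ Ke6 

  a b c d e f g h
  ─────────────────
8│♜ · ♝ ♛ · ♝ ♜ ·│8
7│♟ ♟ ♟ ♟ · · ♟ ♟│7
6│· · ♞ · ♚ · · ·│6
5│· · · · ♟ · · ·│5
4│· · · · ♘ · · ·│4
3│· · · · · ♕ · ♘│3
2│♙ ♙ ♙ ♙ · ♙ ♙ ♙│2
1│♖ · ♗ · ♔ · · ♖│1
  ─────────────────
  a b c d e f g h


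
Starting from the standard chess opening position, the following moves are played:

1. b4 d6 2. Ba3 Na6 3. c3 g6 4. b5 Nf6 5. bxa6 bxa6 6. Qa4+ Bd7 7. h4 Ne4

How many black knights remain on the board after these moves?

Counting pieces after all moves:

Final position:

  a b c d e f g h
  ─────────────────
8│♜ · · ♛ ♚ ♝ · ♜│8
7│♟ · ♟ ♝ ♟ ♟ · ♟│7
6│♟ · · ♟ · · ♟ ·│6
5│· · · · · · · ·│5
4│♕ · · · ♞ · · ♙│4
3│♗ · ♙ · · · · ·│3
2│♙ · · ♙ ♙ ♙ ♙ ·│2
1│♖ ♘ · · ♔ ♗ ♘ ♖│1
  ─────────────────
  a b c d e f g h


1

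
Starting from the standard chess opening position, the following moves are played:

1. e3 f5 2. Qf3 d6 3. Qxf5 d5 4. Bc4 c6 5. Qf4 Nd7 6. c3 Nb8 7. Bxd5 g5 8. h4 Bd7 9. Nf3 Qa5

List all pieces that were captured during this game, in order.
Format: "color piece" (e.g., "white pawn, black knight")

Tracking captures:
  Qxf5: captured black pawn
  Bxd5: captured black pawn

black pawn, black pawn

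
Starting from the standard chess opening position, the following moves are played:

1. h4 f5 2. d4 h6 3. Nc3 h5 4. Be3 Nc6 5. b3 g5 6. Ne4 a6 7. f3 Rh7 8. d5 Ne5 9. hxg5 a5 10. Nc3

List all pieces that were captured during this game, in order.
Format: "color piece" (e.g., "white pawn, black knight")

Tracking captures:
  hxg5: captured black pawn

black pawn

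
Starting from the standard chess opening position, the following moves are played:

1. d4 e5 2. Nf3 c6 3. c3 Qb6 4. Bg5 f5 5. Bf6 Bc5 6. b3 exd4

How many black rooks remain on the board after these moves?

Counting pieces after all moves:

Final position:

  a b c d e f g h
  ─────────────────
8│♜ ♞ ♝ · ♚ · ♞ ♜│8
7│♟ ♟ · ♟ · · ♟ ♟│7
6│· ♛ ♟ · · ♗ · ·│6
5│· · ♝ · · ♟ · ·│5
4│· · · ♟ · · · ·│4
3│· ♙ ♙ · · ♘ · ·│3
2│♙ · · · ♙ ♙ ♙ ♙│2
1│♖ ♘ · ♕ ♔ ♗ · ♖│1
  ─────────────────
  a b c d e f g h


2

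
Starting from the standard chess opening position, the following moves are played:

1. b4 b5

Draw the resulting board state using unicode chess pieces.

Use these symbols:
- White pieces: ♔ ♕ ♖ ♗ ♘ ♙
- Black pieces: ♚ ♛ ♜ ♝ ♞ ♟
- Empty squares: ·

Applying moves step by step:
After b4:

♜ ♞ ♝ ♛ ♚ ♝ ♞ ♜
♟ ♟ ♟ ♟ ♟ ♟ ♟ ♟
· · · · · · · ·
· · · · · · · ·
· ♙ · · · · · ·
· · · · · · · ·
♙ · ♙ ♙ ♙ ♙ ♙ ♙
♖ ♘ ♗ ♕ ♔ ♗ ♘ ♖


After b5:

♜ ♞ ♝ ♛ ♚ ♝ ♞ ♜
♟ · ♟ ♟ ♟ ♟ ♟ ♟
· · · · · · · ·
· ♟ · · · · · ·
· ♙ · · · · · ·
· · · · · · · ·
♙ · ♙ ♙ ♙ ♙ ♙ ♙
♖ ♘ ♗ ♕ ♔ ♗ ♘ ♖



  a b c d e f g h
  ─────────────────
8│♜ ♞ ♝ ♛ ♚ ♝ ♞ ♜│8
7│♟ · ♟ ♟ ♟ ♟ ♟ ♟│7
6│· · · · · · · ·│6
5│· ♟ · · · · · ·│5
4│· ♙ · · · · · ·│4
3│· · · · · · · ·│3
2│♙ · ♙ ♙ ♙ ♙ ♙ ♙│2
1│♖ ♘ ♗ ♕ ♔ ♗ ♘ ♖│1
  ─────────────────
  a b c d e f g h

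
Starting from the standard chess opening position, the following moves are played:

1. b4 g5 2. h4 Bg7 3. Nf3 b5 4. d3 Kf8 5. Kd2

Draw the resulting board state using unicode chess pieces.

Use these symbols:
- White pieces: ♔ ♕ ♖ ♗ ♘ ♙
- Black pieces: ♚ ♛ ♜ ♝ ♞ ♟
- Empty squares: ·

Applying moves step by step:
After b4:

♜ ♞ ♝ ♛ ♚ ♝ ♞ ♜
♟ ♟ ♟ ♟ ♟ ♟ ♟ ♟
· · · · · · · ·
· · · · · · · ·
· ♙ · · · · · ·
· · · · · · · ·
♙ · ♙ ♙ ♙ ♙ ♙ ♙
♖ ♘ ♗ ♕ ♔ ♗ ♘ ♖


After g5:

♜ ♞ ♝ ♛ ♚ ♝ ♞ ♜
♟ ♟ ♟ ♟ ♟ ♟ · ♟
· · · · · · · ·
· · · · · · ♟ ·
· ♙ · · · · · ·
· · · · · · · ·
♙ · ♙ ♙ ♙ ♙ ♙ ♙
♖ ♘ ♗ ♕ ♔ ♗ ♘ ♖


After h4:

♜ ♞ ♝ ♛ ♚ ♝ ♞ ♜
♟ ♟ ♟ ♟ ♟ ♟ · ♟
· · · · · · · ·
· · · · · · ♟ ·
· ♙ · · · · · ♙
· · · · · · · ·
♙ · ♙ ♙ ♙ ♙ ♙ ·
♖ ♘ ♗ ♕ ♔ ♗ ♘ ♖


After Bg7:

♜ ♞ ♝ ♛ ♚ · ♞ ♜
♟ ♟ ♟ ♟ ♟ ♟ ♝ ♟
· · · · · · · ·
· · · · · · ♟ ·
· ♙ · · · · · ♙
· · · · · · · ·
♙ · ♙ ♙ ♙ ♙ ♙ ·
♖ ♘ ♗ ♕ ♔ ♗ ♘ ♖


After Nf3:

♜ ♞ ♝ ♛ ♚ · ♞ ♜
♟ ♟ ♟ ♟ ♟ ♟ ♝ ♟
· · · · · · · ·
· · · · · · ♟ ·
· ♙ · · · · · ♙
· · · · · ♘ · ·
♙ · ♙ ♙ ♙ ♙ ♙ ·
♖ ♘ ♗ ♕ ♔ ♗ · ♖


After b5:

♜ ♞ ♝ ♛ ♚ · ♞ ♜
♟ · ♟ ♟ ♟ ♟ ♝ ♟
· · · · · · · ·
· ♟ · · · · ♟ ·
· ♙ · · · · · ♙
· · · · · ♘ · ·
♙ · ♙ ♙ ♙ ♙ ♙ ·
♖ ♘ ♗ ♕ ♔ ♗ · ♖


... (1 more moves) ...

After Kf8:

♜ ♞ ♝ ♛ · ♚ ♞ ♜
♟ · ♟ ♟ ♟ ♟ ♝ ♟
· · · · · · · ·
· ♟ · · · · ♟ ·
· ♙ · · · · · ♙
· · · ♙ · ♘ · ·
♙ · ♙ · ♙ ♙ ♙ ·
♖ ♘ ♗ ♕ ♔ ♗ · ♖


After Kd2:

♜ ♞ ♝ ♛ · ♚ ♞ ♜
♟ · ♟ ♟ ♟ ♟ ♝ ♟
· · · · · · · ·
· ♟ · · · · ♟ ·
· ♙ · · · · · ♙
· · · ♙ · ♘ · ·
♙ · ♙ ♔ ♙ ♙ ♙ ·
♖ ♘ ♗ ♕ · ♗ · ♖



  a b c d e f g h
  ─────────────────
8│♜ ♞ ♝ ♛ · ♚ ♞ ♜│8
7│♟ · ♟ ♟ ♟ ♟ ♝ ♟│7
6│· · · · · · · ·│6
5│· ♟ · · · · ♟ ·│5
4│· ♙ · · · · · ♙│4
3│· · · ♙ · ♘ · ·│3
2│♙ · ♙ ♔ ♙ ♙ ♙ ·│2
1│♖ ♘ ♗ ♕ · ♗ · ♖│1
  ─────────────────
  a b c d e f g h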